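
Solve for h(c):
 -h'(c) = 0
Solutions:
 h(c) = C1


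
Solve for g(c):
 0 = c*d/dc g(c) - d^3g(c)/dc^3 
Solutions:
 g(c) = C1 + Integral(C2*airyai(c) + C3*airybi(c), c)


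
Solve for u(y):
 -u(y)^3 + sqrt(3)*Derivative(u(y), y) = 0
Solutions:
 u(y) = -sqrt(6)*sqrt(-1/(C1 + sqrt(3)*y))/2
 u(y) = sqrt(6)*sqrt(-1/(C1 + sqrt(3)*y))/2


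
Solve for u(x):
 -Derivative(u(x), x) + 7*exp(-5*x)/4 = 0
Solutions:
 u(x) = C1 - 7*exp(-5*x)/20


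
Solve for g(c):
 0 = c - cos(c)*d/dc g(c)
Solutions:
 g(c) = C1 + Integral(c/cos(c), c)


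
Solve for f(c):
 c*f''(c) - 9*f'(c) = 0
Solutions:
 f(c) = C1 + C2*c^10


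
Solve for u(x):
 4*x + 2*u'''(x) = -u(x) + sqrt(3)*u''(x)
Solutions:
 u(x) = C1*exp(x*(3^(2/3)/(-sqrt(3) + sqrt(-3 + (18 - sqrt(3))^2) + 18)^(1/3) + 2*sqrt(3) + 3^(1/3)*(-sqrt(3) + sqrt(-3 + (18 - sqrt(3))^2) + 18)^(1/3))/12)*sin(3^(1/6)*x*(-3^(2/3)*(-sqrt(3) + sqrt(-3 + (18 - sqrt(3))^2) + 18)^(1/3) + 3/(-sqrt(3) + sqrt(-3 + (18 - sqrt(3))^2) + 18)^(1/3))/12) + C2*exp(x*(3^(2/3)/(-sqrt(3) + sqrt(-3 + (18 - sqrt(3))^2) + 18)^(1/3) + 2*sqrt(3) + 3^(1/3)*(-sqrt(3) + sqrt(-3 + (18 - sqrt(3))^2) + 18)^(1/3))/12)*cos(3^(1/6)*x*(-3^(2/3)*(-sqrt(3) + sqrt(-3 + (18 - sqrt(3))^2) + 18)^(1/3) + 3/(-sqrt(3) + sqrt(-3 + (18 - sqrt(3))^2) + 18)^(1/3))/12) + C3*exp(x*(-3^(1/3)*(-sqrt(3) + sqrt(-3 + (18 - sqrt(3))^2) + 18)^(1/3) - 3^(2/3)/(-sqrt(3) + sqrt(-3 + (18 - sqrt(3))^2) + 18)^(1/3) + sqrt(3))/6) - 4*x


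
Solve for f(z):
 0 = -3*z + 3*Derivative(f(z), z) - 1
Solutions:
 f(z) = C1 + z^2/2 + z/3


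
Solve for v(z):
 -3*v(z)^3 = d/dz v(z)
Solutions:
 v(z) = -sqrt(2)*sqrt(-1/(C1 - 3*z))/2
 v(z) = sqrt(2)*sqrt(-1/(C1 - 3*z))/2


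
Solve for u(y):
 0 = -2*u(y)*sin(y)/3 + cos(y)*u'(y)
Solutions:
 u(y) = C1/cos(y)^(2/3)


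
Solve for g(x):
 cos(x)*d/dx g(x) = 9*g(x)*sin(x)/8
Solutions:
 g(x) = C1/cos(x)^(9/8)


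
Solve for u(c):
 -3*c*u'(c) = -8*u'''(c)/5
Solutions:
 u(c) = C1 + Integral(C2*airyai(15^(1/3)*c/2) + C3*airybi(15^(1/3)*c/2), c)


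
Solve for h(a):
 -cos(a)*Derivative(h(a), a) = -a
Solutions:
 h(a) = C1 + Integral(a/cos(a), a)


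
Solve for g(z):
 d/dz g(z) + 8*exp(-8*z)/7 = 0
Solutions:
 g(z) = C1 + exp(-8*z)/7


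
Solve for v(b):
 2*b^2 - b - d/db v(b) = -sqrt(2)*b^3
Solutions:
 v(b) = C1 + sqrt(2)*b^4/4 + 2*b^3/3 - b^2/2


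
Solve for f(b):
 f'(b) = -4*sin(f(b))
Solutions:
 f(b) = -acos((-C1 - exp(8*b))/(C1 - exp(8*b))) + 2*pi
 f(b) = acos((-C1 - exp(8*b))/(C1 - exp(8*b)))


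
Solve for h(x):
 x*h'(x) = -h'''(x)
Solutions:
 h(x) = C1 + Integral(C2*airyai(-x) + C3*airybi(-x), x)


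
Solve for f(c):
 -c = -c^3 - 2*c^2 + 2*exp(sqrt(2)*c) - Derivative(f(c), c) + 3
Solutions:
 f(c) = C1 - c^4/4 - 2*c^3/3 + c^2/2 + 3*c + sqrt(2)*exp(sqrt(2)*c)


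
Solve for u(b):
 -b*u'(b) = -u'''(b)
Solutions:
 u(b) = C1 + Integral(C2*airyai(b) + C3*airybi(b), b)


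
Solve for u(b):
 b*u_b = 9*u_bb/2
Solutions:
 u(b) = C1 + C2*erfi(b/3)


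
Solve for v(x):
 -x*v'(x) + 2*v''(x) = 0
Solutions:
 v(x) = C1 + C2*erfi(x/2)


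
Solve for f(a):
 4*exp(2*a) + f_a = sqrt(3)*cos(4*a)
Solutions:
 f(a) = C1 - 2*exp(2*a) + sqrt(3)*sin(4*a)/4


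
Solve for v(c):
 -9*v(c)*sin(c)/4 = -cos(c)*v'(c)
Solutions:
 v(c) = C1/cos(c)^(9/4)


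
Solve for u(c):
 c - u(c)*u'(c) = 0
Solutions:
 u(c) = -sqrt(C1 + c^2)
 u(c) = sqrt(C1 + c^2)


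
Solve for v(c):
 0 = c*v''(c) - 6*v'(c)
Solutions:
 v(c) = C1 + C2*c^7


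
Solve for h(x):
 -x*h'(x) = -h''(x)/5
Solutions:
 h(x) = C1 + C2*erfi(sqrt(10)*x/2)


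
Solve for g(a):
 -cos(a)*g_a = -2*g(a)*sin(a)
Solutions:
 g(a) = C1/cos(a)^2


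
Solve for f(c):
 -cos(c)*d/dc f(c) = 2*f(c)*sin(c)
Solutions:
 f(c) = C1*cos(c)^2


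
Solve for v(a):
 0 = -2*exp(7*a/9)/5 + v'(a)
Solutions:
 v(a) = C1 + 18*exp(7*a/9)/35


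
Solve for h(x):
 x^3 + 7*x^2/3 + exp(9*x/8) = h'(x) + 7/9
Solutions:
 h(x) = C1 + x^4/4 + 7*x^3/9 - 7*x/9 + 8*exp(9*x/8)/9


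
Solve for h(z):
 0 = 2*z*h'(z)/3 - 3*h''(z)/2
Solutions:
 h(z) = C1 + C2*erfi(sqrt(2)*z/3)


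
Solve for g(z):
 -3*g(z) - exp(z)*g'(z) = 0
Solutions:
 g(z) = C1*exp(3*exp(-z))


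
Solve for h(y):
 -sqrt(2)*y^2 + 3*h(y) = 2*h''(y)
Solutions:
 h(y) = C1*exp(-sqrt(6)*y/2) + C2*exp(sqrt(6)*y/2) + sqrt(2)*y^2/3 + 4*sqrt(2)/9


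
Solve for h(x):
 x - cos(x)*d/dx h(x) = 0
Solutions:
 h(x) = C1 + Integral(x/cos(x), x)


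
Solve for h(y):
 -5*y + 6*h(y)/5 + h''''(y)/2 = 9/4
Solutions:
 h(y) = 25*y/6 + (C1*sin(3^(1/4)*5^(3/4)*y/5) + C2*cos(3^(1/4)*5^(3/4)*y/5))*exp(-3^(1/4)*5^(3/4)*y/5) + (C3*sin(3^(1/4)*5^(3/4)*y/5) + C4*cos(3^(1/4)*5^(3/4)*y/5))*exp(3^(1/4)*5^(3/4)*y/5) + 15/8


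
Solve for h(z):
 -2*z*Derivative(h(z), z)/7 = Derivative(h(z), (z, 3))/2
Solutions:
 h(z) = C1 + Integral(C2*airyai(-14^(2/3)*z/7) + C3*airybi(-14^(2/3)*z/7), z)


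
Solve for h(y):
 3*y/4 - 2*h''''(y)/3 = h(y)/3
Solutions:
 h(y) = 9*y/4 + (C1*sin(2^(1/4)*y/2) + C2*cos(2^(1/4)*y/2))*exp(-2^(1/4)*y/2) + (C3*sin(2^(1/4)*y/2) + C4*cos(2^(1/4)*y/2))*exp(2^(1/4)*y/2)


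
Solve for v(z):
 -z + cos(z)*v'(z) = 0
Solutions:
 v(z) = C1 + Integral(z/cos(z), z)


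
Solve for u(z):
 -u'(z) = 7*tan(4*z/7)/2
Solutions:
 u(z) = C1 + 49*log(cos(4*z/7))/8


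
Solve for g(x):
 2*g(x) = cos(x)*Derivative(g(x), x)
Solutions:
 g(x) = C1*(sin(x) + 1)/(sin(x) - 1)


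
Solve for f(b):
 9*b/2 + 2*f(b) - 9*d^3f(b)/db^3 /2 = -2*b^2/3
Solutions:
 f(b) = C3*exp(2^(2/3)*3^(1/3)*b/3) - b^2/3 - 9*b/4 + (C1*sin(2^(2/3)*3^(5/6)*b/6) + C2*cos(2^(2/3)*3^(5/6)*b/6))*exp(-2^(2/3)*3^(1/3)*b/6)


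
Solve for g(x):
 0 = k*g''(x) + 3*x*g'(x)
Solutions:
 g(x) = C1 + C2*sqrt(k)*erf(sqrt(6)*x*sqrt(1/k)/2)


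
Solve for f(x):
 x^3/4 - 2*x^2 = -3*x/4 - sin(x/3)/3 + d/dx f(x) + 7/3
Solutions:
 f(x) = C1 + x^4/16 - 2*x^3/3 + 3*x^2/8 - 7*x/3 - cos(x/3)


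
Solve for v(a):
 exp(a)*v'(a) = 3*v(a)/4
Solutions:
 v(a) = C1*exp(-3*exp(-a)/4)


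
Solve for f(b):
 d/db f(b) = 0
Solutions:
 f(b) = C1


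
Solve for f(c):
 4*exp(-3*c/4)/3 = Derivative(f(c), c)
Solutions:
 f(c) = C1 - 16*exp(-3*c/4)/9


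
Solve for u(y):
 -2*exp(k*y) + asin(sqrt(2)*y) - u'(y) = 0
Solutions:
 u(y) = C1 + y*asin(sqrt(2)*y) + sqrt(2)*sqrt(1 - 2*y^2)/2 - 2*Piecewise((exp(k*y)/k, Ne(k, 0)), (y, True))


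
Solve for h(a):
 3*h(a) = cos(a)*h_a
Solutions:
 h(a) = C1*(sin(a) + 1)^(3/2)/(sin(a) - 1)^(3/2)


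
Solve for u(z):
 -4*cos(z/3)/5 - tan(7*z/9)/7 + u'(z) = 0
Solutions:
 u(z) = C1 - 9*log(cos(7*z/9))/49 + 12*sin(z/3)/5


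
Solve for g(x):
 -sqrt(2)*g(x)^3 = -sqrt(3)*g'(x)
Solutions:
 g(x) = -sqrt(6)*sqrt(-1/(C1 + sqrt(6)*x))/2
 g(x) = sqrt(6)*sqrt(-1/(C1 + sqrt(6)*x))/2


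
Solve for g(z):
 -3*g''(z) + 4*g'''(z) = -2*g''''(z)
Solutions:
 g(z) = C1 + C2*z + C3*exp(-z*(1 + sqrt(10)/2)) + C4*exp(z*(-1 + sqrt(10)/2))


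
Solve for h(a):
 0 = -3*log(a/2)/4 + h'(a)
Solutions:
 h(a) = C1 + 3*a*log(a)/4 - 3*a/4 - 3*a*log(2)/4


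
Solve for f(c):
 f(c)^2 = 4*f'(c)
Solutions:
 f(c) = -4/(C1 + c)


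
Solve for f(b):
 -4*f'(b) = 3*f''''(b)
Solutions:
 f(b) = C1 + C4*exp(-6^(2/3)*b/3) + (C2*sin(2^(2/3)*3^(1/6)*b/2) + C3*cos(2^(2/3)*3^(1/6)*b/2))*exp(6^(2/3)*b/6)


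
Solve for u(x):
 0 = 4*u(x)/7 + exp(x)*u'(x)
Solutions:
 u(x) = C1*exp(4*exp(-x)/7)


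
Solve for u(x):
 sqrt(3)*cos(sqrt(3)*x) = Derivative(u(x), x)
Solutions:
 u(x) = C1 + sin(sqrt(3)*x)


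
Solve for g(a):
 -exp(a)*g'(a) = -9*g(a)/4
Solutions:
 g(a) = C1*exp(-9*exp(-a)/4)


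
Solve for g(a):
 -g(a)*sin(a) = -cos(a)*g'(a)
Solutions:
 g(a) = C1/cos(a)


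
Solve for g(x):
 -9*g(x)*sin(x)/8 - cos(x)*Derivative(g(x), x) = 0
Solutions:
 g(x) = C1*cos(x)^(9/8)


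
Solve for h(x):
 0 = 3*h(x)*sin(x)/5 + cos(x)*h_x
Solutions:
 h(x) = C1*cos(x)^(3/5)


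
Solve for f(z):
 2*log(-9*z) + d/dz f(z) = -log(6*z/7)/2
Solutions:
 f(z) = C1 - 5*z*log(z)/2 + z*(-log(486) + log(42)/2 + 5/2 - 2*I*pi)


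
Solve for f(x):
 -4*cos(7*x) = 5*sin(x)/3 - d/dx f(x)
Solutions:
 f(x) = C1 + 4*sin(7*x)/7 - 5*cos(x)/3


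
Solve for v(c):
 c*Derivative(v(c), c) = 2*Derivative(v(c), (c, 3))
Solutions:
 v(c) = C1 + Integral(C2*airyai(2^(2/3)*c/2) + C3*airybi(2^(2/3)*c/2), c)


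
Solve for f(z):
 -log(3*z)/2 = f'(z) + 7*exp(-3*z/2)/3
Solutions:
 f(z) = C1 - z*log(z)/2 + z*(1 - log(3))/2 + 14*exp(-3*z/2)/9


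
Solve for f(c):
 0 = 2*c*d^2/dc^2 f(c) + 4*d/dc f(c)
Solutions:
 f(c) = C1 + C2/c


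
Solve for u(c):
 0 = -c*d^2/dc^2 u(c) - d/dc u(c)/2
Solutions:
 u(c) = C1 + C2*sqrt(c)


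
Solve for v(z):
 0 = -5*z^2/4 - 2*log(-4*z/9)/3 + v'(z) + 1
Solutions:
 v(z) = C1 + 5*z^3/12 + 2*z*log(-z)/3 + z*(-5 - 4*log(3) + 4*log(2))/3


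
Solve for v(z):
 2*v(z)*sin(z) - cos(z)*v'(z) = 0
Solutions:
 v(z) = C1/cos(z)^2


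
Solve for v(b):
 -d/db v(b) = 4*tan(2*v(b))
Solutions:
 v(b) = -asin(C1*exp(-8*b))/2 + pi/2
 v(b) = asin(C1*exp(-8*b))/2


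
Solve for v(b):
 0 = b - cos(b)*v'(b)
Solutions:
 v(b) = C1 + Integral(b/cos(b), b)


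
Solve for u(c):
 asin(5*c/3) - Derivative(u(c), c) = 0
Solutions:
 u(c) = C1 + c*asin(5*c/3) + sqrt(9 - 25*c^2)/5


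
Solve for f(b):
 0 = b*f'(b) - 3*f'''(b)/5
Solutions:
 f(b) = C1 + Integral(C2*airyai(3^(2/3)*5^(1/3)*b/3) + C3*airybi(3^(2/3)*5^(1/3)*b/3), b)


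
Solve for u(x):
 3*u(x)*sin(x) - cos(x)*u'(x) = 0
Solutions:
 u(x) = C1/cos(x)^3


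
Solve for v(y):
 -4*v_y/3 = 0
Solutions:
 v(y) = C1


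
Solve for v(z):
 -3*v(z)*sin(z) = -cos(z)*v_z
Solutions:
 v(z) = C1/cos(z)^3


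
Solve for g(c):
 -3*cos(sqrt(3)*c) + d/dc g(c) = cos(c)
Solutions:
 g(c) = C1 + sin(c) + sqrt(3)*sin(sqrt(3)*c)


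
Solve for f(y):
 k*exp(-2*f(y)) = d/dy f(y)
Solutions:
 f(y) = log(-sqrt(C1 + 2*k*y))
 f(y) = log(C1 + 2*k*y)/2


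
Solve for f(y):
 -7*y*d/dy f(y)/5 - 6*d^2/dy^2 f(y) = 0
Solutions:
 f(y) = C1 + C2*erf(sqrt(105)*y/30)


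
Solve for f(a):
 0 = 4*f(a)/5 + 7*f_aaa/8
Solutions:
 f(a) = C3*exp(-2*70^(2/3)*a/35) + (C1*sin(sqrt(3)*70^(2/3)*a/35) + C2*cos(sqrt(3)*70^(2/3)*a/35))*exp(70^(2/3)*a/35)


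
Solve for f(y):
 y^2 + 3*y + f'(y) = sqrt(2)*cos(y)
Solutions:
 f(y) = C1 - y^3/3 - 3*y^2/2 + sqrt(2)*sin(y)


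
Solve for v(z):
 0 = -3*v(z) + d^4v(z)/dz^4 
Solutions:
 v(z) = C1*exp(-3^(1/4)*z) + C2*exp(3^(1/4)*z) + C3*sin(3^(1/4)*z) + C4*cos(3^(1/4)*z)


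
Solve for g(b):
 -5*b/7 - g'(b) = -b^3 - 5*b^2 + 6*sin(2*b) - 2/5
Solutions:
 g(b) = C1 + b^4/4 + 5*b^3/3 - 5*b^2/14 + 2*b/5 + 3*cos(2*b)


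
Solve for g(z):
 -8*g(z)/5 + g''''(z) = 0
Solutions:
 g(z) = C1*exp(-10^(3/4)*z/5) + C2*exp(10^(3/4)*z/5) + C3*sin(10^(3/4)*z/5) + C4*cos(10^(3/4)*z/5)


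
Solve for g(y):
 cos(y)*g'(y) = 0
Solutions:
 g(y) = C1


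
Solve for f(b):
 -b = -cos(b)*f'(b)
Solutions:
 f(b) = C1 + Integral(b/cos(b), b)


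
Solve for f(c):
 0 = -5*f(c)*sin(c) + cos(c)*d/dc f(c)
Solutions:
 f(c) = C1/cos(c)^5


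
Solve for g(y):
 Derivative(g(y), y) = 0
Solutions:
 g(y) = C1


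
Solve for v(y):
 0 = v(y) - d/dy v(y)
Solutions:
 v(y) = C1*exp(y)


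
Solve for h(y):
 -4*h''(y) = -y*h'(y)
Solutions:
 h(y) = C1 + C2*erfi(sqrt(2)*y/4)


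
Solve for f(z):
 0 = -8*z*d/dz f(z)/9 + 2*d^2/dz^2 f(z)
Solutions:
 f(z) = C1 + C2*erfi(sqrt(2)*z/3)


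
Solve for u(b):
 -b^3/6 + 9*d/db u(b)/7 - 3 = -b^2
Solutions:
 u(b) = C1 + 7*b^4/216 - 7*b^3/27 + 7*b/3


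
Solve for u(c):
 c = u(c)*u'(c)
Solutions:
 u(c) = -sqrt(C1 + c^2)
 u(c) = sqrt(C1 + c^2)


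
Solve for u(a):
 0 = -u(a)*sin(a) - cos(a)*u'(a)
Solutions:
 u(a) = C1*cos(a)


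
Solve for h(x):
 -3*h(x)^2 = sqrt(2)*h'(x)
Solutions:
 h(x) = 2/(C1 + 3*sqrt(2)*x)


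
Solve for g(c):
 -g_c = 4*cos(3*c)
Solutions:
 g(c) = C1 - 4*sin(3*c)/3


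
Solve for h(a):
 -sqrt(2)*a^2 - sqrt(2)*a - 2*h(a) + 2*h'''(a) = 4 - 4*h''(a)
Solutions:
 h(a) = C1*exp(-a) + C2*exp(a*(-1 + sqrt(5))/2) + C3*exp(-a*(1 + sqrt(5))/2) - sqrt(2)*a^2/2 - sqrt(2)*a/2 - 2*sqrt(2) - 2


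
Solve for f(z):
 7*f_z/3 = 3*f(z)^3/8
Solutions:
 f(z) = -2*sqrt(7)*sqrt(-1/(C1 + 9*z))
 f(z) = 2*sqrt(7)*sqrt(-1/(C1 + 9*z))


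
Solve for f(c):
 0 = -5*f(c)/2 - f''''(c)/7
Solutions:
 f(c) = (C1*sin(70^(1/4)*c/2) + C2*cos(70^(1/4)*c/2))*exp(-70^(1/4)*c/2) + (C3*sin(70^(1/4)*c/2) + C4*cos(70^(1/4)*c/2))*exp(70^(1/4)*c/2)


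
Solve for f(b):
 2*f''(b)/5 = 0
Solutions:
 f(b) = C1 + C2*b


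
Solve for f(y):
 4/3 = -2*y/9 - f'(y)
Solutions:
 f(y) = C1 - y^2/9 - 4*y/3


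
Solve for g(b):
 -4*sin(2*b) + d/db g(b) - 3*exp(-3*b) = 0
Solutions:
 g(b) = C1 - 2*cos(2*b) - exp(-3*b)


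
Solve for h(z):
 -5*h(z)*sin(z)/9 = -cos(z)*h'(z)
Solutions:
 h(z) = C1/cos(z)^(5/9)


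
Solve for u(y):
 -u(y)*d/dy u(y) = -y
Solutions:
 u(y) = -sqrt(C1 + y^2)
 u(y) = sqrt(C1 + y^2)


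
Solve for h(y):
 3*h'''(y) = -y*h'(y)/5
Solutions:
 h(y) = C1 + Integral(C2*airyai(-15^(2/3)*y/15) + C3*airybi(-15^(2/3)*y/15), y)


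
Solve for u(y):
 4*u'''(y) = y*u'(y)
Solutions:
 u(y) = C1 + Integral(C2*airyai(2^(1/3)*y/2) + C3*airybi(2^(1/3)*y/2), y)


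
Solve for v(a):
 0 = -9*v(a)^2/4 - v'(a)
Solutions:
 v(a) = 4/(C1 + 9*a)


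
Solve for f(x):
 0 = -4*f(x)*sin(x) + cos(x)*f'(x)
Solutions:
 f(x) = C1/cos(x)^4


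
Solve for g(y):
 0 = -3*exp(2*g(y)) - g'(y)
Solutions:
 g(y) = log(-sqrt(-1/(C1 - 3*y))) - log(2)/2
 g(y) = log(-1/(C1 - 3*y))/2 - log(2)/2


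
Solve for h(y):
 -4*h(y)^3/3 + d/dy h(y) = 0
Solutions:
 h(y) = -sqrt(6)*sqrt(-1/(C1 + 4*y))/2
 h(y) = sqrt(6)*sqrt(-1/(C1 + 4*y))/2


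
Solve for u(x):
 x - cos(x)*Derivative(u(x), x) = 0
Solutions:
 u(x) = C1 + Integral(x/cos(x), x)


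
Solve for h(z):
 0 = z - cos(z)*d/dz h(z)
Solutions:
 h(z) = C1 + Integral(z/cos(z), z)


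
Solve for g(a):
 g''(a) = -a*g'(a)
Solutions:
 g(a) = C1 + C2*erf(sqrt(2)*a/2)


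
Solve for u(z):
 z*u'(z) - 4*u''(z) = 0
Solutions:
 u(z) = C1 + C2*erfi(sqrt(2)*z/4)


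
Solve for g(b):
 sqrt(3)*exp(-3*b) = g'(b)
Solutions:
 g(b) = C1 - sqrt(3)*exp(-3*b)/3


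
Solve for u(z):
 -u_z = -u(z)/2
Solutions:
 u(z) = C1*exp(z/2)


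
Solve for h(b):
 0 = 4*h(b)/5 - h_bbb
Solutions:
 h(b) = C3*exp(10^(2/3)*b/5) + (C1*sin(10^(2/3)*sqrt(3)*b/10) + C2*cos(10^(2/3)*sqrt(3)*b/10))*exp(-10^(2/3)*b/10)


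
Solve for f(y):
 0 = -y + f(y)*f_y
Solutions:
 f(y) = -sqrt(C1 + y^2)
 f(y) = sqrt(C1 + y^2)


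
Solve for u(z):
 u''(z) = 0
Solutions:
 u(z) = C1 + C2*z


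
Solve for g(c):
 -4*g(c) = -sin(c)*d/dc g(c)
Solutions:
 g(c) = C1*(cos(c)^2 - 2*cos(c) + 1)/(cos(c)^2 + 2*cos(c) + 1)


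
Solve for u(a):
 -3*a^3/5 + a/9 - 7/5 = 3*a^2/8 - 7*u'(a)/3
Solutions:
 u(a) = C1 + 9*a^4/140 + 3*a^3/56 - a^2/42 + 3*a/5


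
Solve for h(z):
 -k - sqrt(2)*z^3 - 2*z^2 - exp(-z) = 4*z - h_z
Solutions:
 h(z) = C1 + k*z + sqrt(2)*z^4/4 + 2*z^3/3 + 2*z^2 - exp(-z)


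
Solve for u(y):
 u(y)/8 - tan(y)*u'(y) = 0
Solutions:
 u(y) = C1*sin(y)^(1/8)


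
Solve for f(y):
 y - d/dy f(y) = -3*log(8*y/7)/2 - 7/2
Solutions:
 f(y) = C1 + y^2/2 + 3*y*log(y)/2 - 2*y*log(7) + y*log(14)/2 + 2*y + 4*y*log(2)


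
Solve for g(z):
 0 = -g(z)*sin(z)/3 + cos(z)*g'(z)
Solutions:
 g(z) = C1/cos(z)^(1/3)


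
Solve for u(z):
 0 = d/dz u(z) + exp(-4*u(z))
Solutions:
 u(z) = log(-I*(C1 - 4*z)^(1/4))
 u(z) = log(I*(C1 - 4*z)^(1/4))
 u(z) = log(-(C1 - 4*z)^(1/4))
 u(z) = log(C1 - 4*z)/4


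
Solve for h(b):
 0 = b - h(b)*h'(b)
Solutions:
 h(b) = -sqrt(C1 + b^2)
 h(b) = sqrt(C1 + b^2)


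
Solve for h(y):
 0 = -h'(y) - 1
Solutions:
 h(y) = C1 - y


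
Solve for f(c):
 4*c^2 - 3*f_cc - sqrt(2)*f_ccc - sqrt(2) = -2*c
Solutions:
 f(c) = C1 + C2*c + C3*exp(-3*sqrt(2)*c/2) + c^4/9 + c^3*(3 - 4*sqrt(2))/27 + c^2*(16 - 15*sqrt(2))/54


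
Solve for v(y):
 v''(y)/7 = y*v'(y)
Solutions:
 v(y) = C1 + C2*erfi(sqrt(14)*y/2)


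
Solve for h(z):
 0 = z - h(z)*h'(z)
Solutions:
 h(z) = -sqrt(C1 + z^2)
 h(z) = sqrt(C1 + z^2)


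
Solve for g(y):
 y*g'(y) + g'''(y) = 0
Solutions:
 g(y) = C1 + Integral(C2*airyai(-y) + C3*airybi(-y), y)


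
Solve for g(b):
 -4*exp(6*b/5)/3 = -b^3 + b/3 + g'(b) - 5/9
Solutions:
 g(b) = C1 + b^4/4 - b^2/6 + 5*b/9 - 10*exp(6*b/5)/9


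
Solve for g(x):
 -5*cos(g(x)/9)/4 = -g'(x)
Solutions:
 -5*x/4 - 9*log(sin(g(x)/9) - 1)/2 + 9*log(sin(g(x)/9) + 1)/2 = C1


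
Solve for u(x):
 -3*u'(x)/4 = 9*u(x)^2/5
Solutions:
 u(x) = 5/(C1 + 12*x)


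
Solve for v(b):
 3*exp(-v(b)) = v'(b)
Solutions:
 v(b) = log(C1 + 3*b)


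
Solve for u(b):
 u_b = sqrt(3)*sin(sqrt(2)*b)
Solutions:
 u(b) = C1 - sqrt(6)*cos(sqrt(2)*b)/2


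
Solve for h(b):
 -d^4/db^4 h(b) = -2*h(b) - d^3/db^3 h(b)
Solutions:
 h(b) = C1*exp(b*(-(17 + 3*sqrt(33))^(1/3) + 2/(17 + 3*sqrt(33))^(1/3) + 4)/6)*sin(sqrt(3)*b*(2/(17 + 3*sqrt(33))^(1/3) + (17 + 3*sqrt(33))^(1/3))/6) + C2*exp(b*(-(17 + 3*sqrt(33))^(1/3) + 2/(17 + 3*sqrt(33))^(1/3) + 4)/6)*cos(sqrt(3)*b*(2/(17 + 3*sqrt(33))^(1/3) + (17 + 3*sqrt(33))^(1/3))/6) + C3*exp(-b) + C4*exp(b*(-2/(17 + 3*sqrt(33))^(1/3) + 2 + (17 + 3*sqrt(33))^(1/3))/3)


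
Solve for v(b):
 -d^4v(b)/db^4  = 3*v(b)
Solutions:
 v(b) = (C1*sin(sqrt(2)*3^(1/4)*b/2) + C2*cos(sqrt(2)*3^(1/4)*b/2))*exp(-sqrt(2)*3^(1/4)*b/2) + (C3*sin(sqrt(2)*3^(1/4)*b/2) + C4*cos(sqrt(2)*3^(1/4)*b/2))*exp(sqrt(2)*3^(1/4)*b/2)


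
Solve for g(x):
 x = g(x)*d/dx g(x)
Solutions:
 g(x) = -sqrt(C1 + x^2)
 g(x) = sqrt(C1 + x^2)


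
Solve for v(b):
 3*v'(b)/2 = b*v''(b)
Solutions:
 v(b) = C1 + C2*b^(5/2)


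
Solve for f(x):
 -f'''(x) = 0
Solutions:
 f(x) = C1 + C2*x + C3*x^2


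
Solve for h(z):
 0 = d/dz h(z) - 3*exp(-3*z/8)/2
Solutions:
 h(z) = C1 - 4*exp(-3*z/8)


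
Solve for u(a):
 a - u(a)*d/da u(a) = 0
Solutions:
 u(a) = -sqrt(C1 + a^2)
 u(a) = sqrt(C1 + a^2)


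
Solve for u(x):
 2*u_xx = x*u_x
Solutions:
 u(x) = C1 + C2*erfi(x/2)


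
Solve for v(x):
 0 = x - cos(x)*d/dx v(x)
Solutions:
 v(x) = C1 + Integral(x/cos(x), x)


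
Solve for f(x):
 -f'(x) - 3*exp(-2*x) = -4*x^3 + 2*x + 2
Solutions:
 f(x) = C1 + x^4 - x^2 - 2*x + 3*exp(-2*x)/2


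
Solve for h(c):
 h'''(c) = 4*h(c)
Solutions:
 h(c) = C3*exp(2^(2/3)*c) + (C1*sin(2^(2/3)*sqrt(3)*c/2) + C2*cos(2^(2/3)*sqrt(3)*c/2))*exp(-2^(2/3)*c/2)


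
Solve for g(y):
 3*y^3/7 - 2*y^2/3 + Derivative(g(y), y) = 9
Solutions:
 g(y) = C1 - 3*y^4/28 + 2*y^3/9 + 9*y


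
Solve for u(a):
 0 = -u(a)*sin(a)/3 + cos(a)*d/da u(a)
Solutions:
 u(a) = C1/cos(a)^(1/3)


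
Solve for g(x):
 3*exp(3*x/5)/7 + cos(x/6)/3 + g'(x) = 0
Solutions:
 g(x) = C1 - 5*exp(3*x/5)/7 - 2*sin(x/6)


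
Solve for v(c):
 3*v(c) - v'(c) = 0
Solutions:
 v(c) = C1*exp(3*c)


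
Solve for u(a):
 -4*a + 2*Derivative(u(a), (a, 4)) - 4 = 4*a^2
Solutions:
 u(a) = C1 + C2*a + C3*a^2 + C4*a^3 + a^6/180 + a^5/60 + a^4/12


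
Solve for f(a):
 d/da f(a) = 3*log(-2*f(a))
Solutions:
 -Integral(1/(log(-_y) + log(2)), (_y, f(a)))/3 = C1 - a


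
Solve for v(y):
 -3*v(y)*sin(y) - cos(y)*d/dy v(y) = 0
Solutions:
 v(y) = C1*cos(y)^3


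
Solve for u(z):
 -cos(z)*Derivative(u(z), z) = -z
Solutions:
 u(z) = C1 + Integral(z/cos(z), z)


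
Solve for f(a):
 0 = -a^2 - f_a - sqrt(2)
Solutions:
 f(a) = C1 - a^3/3 - sqrt(2)*a


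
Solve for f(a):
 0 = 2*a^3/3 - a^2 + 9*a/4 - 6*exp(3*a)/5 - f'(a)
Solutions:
 f(a) = C1 + a^4/6 - a^3/3 + 9*a^2/8 - 2*exp(3*a)/5


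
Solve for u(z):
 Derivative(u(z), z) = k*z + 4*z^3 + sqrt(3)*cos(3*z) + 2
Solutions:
 u(z) = C1 + k*z^2/2 + z^4 + 2*z + sqrt(3)*sin(3*z)/3


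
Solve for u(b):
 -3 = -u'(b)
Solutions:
 u(b) = C1 + 3*b


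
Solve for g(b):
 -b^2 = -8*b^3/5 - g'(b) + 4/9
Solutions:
 g(b) = C1 - 2*b^4/5 + b^3/3 + 4*b/9


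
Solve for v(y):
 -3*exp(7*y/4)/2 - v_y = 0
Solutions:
 v(y) = C1 - 6*exp(7*y/4)/7


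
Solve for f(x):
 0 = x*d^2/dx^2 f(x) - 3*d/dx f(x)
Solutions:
 f(x) = C1 + C2*x^4


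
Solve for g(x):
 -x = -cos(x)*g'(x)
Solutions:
 g(x) = C1 + Integral(x/cos(x), x)


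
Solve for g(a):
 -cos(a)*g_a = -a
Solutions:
 g(a) = C1 + Integral(a/cos(a), a)


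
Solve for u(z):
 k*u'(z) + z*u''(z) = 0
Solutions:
 u(z) = C1 + z^(1 - re(k))*(C2*sin(log(z)*Abs(im(k))) + C3*cos(log(z)*im(k)))


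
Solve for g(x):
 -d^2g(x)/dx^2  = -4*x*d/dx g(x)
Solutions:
 g(x) = C1 + C2*erfi(sqrt(2)*x)


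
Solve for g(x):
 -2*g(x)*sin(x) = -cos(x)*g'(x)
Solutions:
 g(x) = C1/cos(x)^2


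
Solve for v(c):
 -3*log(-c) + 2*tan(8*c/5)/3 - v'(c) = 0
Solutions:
 v(c) = C1 - 3*c*log(-c) + 3*c - 5*log(cos(8*c/5))/12


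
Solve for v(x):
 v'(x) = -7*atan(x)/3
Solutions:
 v(x) = C1 - 7*x*atan(x)/3 + 7*log(x^2 + 1)/6


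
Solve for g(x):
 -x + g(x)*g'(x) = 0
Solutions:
 g(x) = -sqrt(C1 + x^2)
 g(x) = sqrt(C1 + x^2)


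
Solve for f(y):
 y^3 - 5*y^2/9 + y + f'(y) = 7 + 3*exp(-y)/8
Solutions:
 f(y) = C1 - y^4/4 + 5*y^3/27 - y^2/2 + 7*y - 3*exp(-y)/8


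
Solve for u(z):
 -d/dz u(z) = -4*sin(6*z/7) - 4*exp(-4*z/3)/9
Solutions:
 u(z) = C1 - 14*cos(6*z/7)/3 - exp(-4*z/3)/3


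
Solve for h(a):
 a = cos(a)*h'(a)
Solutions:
 h(a) = C1 + Integral(a/cos(a), a)


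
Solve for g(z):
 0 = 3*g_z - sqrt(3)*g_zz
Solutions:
 g(z) = C1 + C2*exp(sqrt(3)*z)


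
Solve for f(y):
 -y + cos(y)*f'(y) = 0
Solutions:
 f(y) = C1 + Integral(y/cos(y), y)


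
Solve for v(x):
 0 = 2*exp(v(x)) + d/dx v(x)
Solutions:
 v(x) = log(1/(C1 + 2*x))


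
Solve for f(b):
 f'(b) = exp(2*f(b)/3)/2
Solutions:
 f(b) = 3*log(-sqrt(-1/(C1 + b))) + 3*log(3)/2
 f(b) = 3*log(-1/(C1 + b))/2 + 3*log(3)/2


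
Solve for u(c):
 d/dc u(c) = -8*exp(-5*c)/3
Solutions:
 u(c) = C1 + 8*exp(-5*c)/15


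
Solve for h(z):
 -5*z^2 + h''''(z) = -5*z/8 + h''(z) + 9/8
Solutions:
 h(z) = C1 + C2*z + C3*exp(-z) + C4*exp(z) - 5*z^4/12 + 5*z^3/48 - 89*z^2/16


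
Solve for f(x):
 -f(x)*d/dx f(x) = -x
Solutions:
 f(x) = -sqrt(C1 + x^2)
 f(x) = sqrt(C1 + x^2)


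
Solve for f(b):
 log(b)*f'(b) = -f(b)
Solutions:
 f(b) = C1*exp(-li(b))


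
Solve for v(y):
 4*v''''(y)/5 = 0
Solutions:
 v(y) = C1 + C2*y + C3*y^2 + C4*y^3


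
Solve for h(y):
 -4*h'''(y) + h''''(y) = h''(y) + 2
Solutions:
 h(y) = C1 + C2*y + C3*exp(y*(2 - sqrt(5))) + C4*exp(y*(2 + sqrt(5))) - y^2


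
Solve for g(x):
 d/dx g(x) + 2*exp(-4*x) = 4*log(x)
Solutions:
 g(x) = C1 + 4*x*log(x) - 4*x + exp(-4*x)/2


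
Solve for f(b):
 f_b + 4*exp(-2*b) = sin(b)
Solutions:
 f(b) = C1 - cos(b) + 2*exp(-2*b)


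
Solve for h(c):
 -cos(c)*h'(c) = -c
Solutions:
 h(c) = C1 + Integral(c/cos(c), c)


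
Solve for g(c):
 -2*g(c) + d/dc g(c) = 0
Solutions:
 g(c) = C1*exp(2*c)


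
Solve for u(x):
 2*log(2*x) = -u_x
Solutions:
 u(x) = C1 - 2*x*log(x) - x*log(4) + 2*x


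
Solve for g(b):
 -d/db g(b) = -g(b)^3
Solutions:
 g(b) = -sqrt(2)*sqrt(-1/(C1 + b))/2
 g(b) = sqrt(2)*sqrt(-1/(C1 + b))/2


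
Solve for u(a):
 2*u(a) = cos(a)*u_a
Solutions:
 u(a) = C1*(sin(a) + 1)/(sin(a) - 1)


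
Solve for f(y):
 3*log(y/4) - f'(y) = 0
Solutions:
 f(y) = C1 + 3*y*log(y) - y*log(64) - 3*y


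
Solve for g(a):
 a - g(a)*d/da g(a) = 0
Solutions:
 g(a) = -sqrt(C1 + a^2)
 g(a) = sqrt(C1 + a^2)


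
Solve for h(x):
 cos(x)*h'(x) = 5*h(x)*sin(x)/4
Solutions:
 h(x) = C1/cos(x)^(5/4)


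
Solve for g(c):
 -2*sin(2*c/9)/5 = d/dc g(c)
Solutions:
 g(c) = C1 + 9*cos(2*c/9)/5


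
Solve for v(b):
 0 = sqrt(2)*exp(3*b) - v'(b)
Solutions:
 v(b) = C1 + sqrt(2)*exp(3*b)/3


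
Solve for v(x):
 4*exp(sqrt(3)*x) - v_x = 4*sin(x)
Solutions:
 v(x) = C1 + 4*sqrt(3)*exp(sqrt(3)*x)/3 + 4*cos(x)


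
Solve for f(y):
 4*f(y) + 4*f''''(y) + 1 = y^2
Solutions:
 f(y) = y^2/4 + (C1*sin(sqrt(2)*y/2) + C2*cos(sqrt(2)*y/2))*exp(-sqrt(2)*y/2) + (C3*sin(sqrt(2)*y/2) + C4*cos(sqrt(2)*y/2))*exp(sqrt(2)*y/2) - 1/4


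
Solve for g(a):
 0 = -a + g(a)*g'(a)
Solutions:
 g(a) = -sqrt(C1 + a^2)
 g(a) = sqrt(C1 + a^2)


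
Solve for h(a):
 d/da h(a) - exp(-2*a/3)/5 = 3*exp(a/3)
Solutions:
 h(a) = C1 + 9*exp(a/3) - 3*exp(-2*a/3)/10


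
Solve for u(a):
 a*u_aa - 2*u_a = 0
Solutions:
 u(a) = C1 + C2*a^3


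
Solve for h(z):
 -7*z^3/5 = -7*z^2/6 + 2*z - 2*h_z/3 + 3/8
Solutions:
 h(z) = C1 + 21*z^4/40 - 7*z^3/12 + 3*z^2/2 + 9*z/16


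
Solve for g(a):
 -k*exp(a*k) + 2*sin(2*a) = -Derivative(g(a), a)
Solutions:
 g(a) = C1 + exp(a*k) + cos(2*a)


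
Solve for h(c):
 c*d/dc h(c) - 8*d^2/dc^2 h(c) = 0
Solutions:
 h(c) = C1 + C2*erfi(c/4)


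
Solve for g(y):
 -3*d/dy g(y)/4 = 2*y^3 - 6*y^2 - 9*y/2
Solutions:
 g(y) = C1 - 2*y^4/3 + 8*y^3/3 + 3*y^2


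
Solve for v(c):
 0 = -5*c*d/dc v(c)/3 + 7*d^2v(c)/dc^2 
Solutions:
 v(c) = C1 + C2*erfi(sqrt(210)*c/42)


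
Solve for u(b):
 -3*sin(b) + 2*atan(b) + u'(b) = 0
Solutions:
 u(b) = C1 - 2*b*atan(b) + log(b^2 + 1) - 3*cos(b)


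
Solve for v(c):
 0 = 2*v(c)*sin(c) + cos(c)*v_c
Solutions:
 v(c) = C1*cos(c)^2


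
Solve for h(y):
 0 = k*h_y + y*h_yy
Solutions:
 h(y) = C1 + y^(1 - re(k))*(C2*sin(log(y)*Abs(im(k))) + C3*cos(log(y)*im(k)))


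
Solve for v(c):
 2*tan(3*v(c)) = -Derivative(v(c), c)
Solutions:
 v(c) = -asin(C1*exp(-6*c))/3 + pi/3
 v(c) = asin(C1*exp(-6*c))/3


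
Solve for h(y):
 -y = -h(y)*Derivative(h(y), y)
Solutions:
 h(y) = -sqrt(C1 + y^2)
 h(y) = sqrt(C1 + y^2)


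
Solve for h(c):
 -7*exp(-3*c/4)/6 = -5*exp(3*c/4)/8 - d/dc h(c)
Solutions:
 h(c) = C1 - 5*exp(3*c/4)/6 - 14*exp(-3*c/4)/9


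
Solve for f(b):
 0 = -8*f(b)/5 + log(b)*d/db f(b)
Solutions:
 f(b) = C1*exp(8*li(b)/5)


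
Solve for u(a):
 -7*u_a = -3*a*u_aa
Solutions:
 u(a) = C1 + C2*a^(10/3)


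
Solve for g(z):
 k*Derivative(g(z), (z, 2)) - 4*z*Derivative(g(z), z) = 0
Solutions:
 g(z) = C1 + C2*erf(sqrt(2)*z*sqrt(-1/k))/sqrt(-1/k)


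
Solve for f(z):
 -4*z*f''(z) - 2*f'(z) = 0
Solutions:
 f(z) = C1 + C2*sqrt(z)


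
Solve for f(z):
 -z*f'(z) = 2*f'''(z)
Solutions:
 f(z) = C1 + Integral(C2*airyai(-2^(2/3)*z/2) + C3*airybi(-2^(2/3)*z/2), z)


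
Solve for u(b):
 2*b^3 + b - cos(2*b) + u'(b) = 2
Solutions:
 u(b) = C1 - b^4/2 - b^2/2 + 2*b + sin(2*b)/2


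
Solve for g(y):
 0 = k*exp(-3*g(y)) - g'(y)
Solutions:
 g(y) = log(C1 + 3*k*y)/3
 g(y) = log((-3^(1/3) - 3^(5/6)*I)*(C1 + k*y)^(1/3)/2)
 g(y) = log((-3^(1/3) + 3^(5/6)*I)*(C1 + k*y)^(1/3)/2)


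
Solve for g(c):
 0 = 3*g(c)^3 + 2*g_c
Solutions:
 g(c) = -sqrt(-1/(C1 - 3*c))
 g(c) = sqrt(-1/(C1 - 3*c))


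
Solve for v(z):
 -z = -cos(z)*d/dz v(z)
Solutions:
 v(z) = C1 + Integral(z/cos(z), z)


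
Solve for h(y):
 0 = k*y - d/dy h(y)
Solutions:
 h(y) = C1 + k*y^2/2


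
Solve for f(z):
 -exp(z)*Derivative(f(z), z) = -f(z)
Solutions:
 f(z) = C1*exp(-exp(-z))


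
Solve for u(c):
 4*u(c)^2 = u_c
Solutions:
 u(c) = -1/(C1 + 4*c)


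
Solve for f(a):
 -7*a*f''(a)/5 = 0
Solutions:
 f(a) = C1 + C2*a


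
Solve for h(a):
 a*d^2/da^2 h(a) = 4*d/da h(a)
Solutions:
 h(a) = C1 + C2*a^5


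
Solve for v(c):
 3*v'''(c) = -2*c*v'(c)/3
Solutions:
 v(c) = C1 + Integral(C2*airyai(-6^(1/3)*c/3) + C3*airybi(-6^(1/3)*c/3), c)


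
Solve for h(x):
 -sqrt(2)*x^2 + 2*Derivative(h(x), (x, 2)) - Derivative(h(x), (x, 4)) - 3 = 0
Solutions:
 h(x) = C1 + C2*x + C3*exp(-sqrt(2)*x) + C4*exp(sqrt(2)*x) + sqrt(2)*x^4/24 + x^2*(sqrt(2) + 3)/4


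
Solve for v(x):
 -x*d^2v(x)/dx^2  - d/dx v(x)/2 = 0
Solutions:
 v(x) = C1 + C2*sqrt(x)


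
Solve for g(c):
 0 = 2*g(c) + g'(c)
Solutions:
 g(c) = C1*exp(-2*c)


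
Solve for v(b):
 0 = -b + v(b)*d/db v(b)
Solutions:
 v(b) = -sqrt(C1 + b^2)
 v(b) = sqrt(C1 + b^2)


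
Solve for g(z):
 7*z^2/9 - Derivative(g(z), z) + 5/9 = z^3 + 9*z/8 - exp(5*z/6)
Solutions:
 g(z) = C1 - z^4/4 + 7*z^3/27 - 9*z^2/16 + 5*z/9 + 6*exp(5*z/6)/5


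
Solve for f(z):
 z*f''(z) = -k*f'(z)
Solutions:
 f(z) = C1 + z^(1 - re(k))*(C2*sin(log(z)*Abs(im(k))) + C3*cos(log(z)*im(k)))


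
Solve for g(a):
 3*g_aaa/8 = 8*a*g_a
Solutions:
 g(a) = C1 + Integral(C2*airyai(4*3^(2/3)*a/3) + C3*airybi(4*3^(2/3)*a/3), a)


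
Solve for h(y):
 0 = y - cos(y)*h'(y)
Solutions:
 h(y) = C1 + Integral(y/cos(y), y)


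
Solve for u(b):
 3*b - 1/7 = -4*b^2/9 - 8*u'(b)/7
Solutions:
 u(b) = C1 - 7*b^3/54 - 21*b^2/16 + b/8


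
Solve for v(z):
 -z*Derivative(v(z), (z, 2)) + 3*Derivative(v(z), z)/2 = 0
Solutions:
 v(z) = C1 + C2*z^(5/2)


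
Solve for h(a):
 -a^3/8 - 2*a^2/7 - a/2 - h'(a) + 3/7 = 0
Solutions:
 h(a) = C1 - a^4/32 - 2*a^3/21 - a^2/4 + 3*a/7


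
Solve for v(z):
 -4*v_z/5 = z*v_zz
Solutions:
 v(z) = C1 + C2*z^(1/5)


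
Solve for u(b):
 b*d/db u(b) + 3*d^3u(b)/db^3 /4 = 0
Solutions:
 u(b) = C1 + Integral(C2*airyai(-6^(2/3)*b/3) + C3*airybi(-6^(2/3)*b/3), b)


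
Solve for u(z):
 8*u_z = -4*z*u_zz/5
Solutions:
 u(z) = C1 + C2/z^9


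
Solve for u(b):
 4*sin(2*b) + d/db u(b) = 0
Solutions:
 u(b) = C1 + 2*cos(2*b)


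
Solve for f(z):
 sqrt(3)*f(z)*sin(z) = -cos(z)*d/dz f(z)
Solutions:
 f(z) = C1*cos(z)^(sqrt(3))


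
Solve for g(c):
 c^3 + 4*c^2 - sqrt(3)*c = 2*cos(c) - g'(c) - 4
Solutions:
 g(c) = C1 - c^4/4 - 4*c^3/3 + sqrt(3)*c^2/2 - 4*c + 2*sin(c)


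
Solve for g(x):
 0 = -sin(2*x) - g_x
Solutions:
 g(x) = C1 + cos(2*x)/2


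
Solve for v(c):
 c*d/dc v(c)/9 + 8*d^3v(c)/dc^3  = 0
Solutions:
 v(c) = C1 + Integral(C2*airyai(-3^(1/3)*c/6) + C3*airybi(-3^(1/3)*c/6), c)


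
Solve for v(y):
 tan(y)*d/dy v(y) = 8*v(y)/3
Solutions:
 v(y) = C1*sin(y)^(8/3)


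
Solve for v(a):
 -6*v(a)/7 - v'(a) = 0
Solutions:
 v(a) = C1*exp(-6*a/7)


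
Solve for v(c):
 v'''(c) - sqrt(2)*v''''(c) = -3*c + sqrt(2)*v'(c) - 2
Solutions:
 v(c) = C1 + C2*exp(c*(2^(2/3)/(-sqrt(2) + sqrt(-2 + (54 - sqrt(2))^2) + 54)^(1/3) + 2*sqrt(2) + 2^(1/3)*(-sqrt(2) + sqrt(-2 + (54 - sqrt(2))^2) + 54)^(1/3))/12)*sin(2^(1/3)*sqrt(3)*c*(-(-sqrt(2) + 2*sqrt(-1/2 + (27 - sqrt(2)/2)^2) + 54)^(1/3) + 2^(1/3)/(-sqrt(2) + 2*sqrt(-1/2 + (27 - sqrt(2)/2)^2) + 54)^(1/3))/12) + C3*exp(c*(2^(2/3)/(-sqrt(2) + sqrt(-2 + (54 - sqrt(2))^2) + 54)^(1/3) + 2*sqrt(2) + 2^(1/3)*(-sqrt(2) + sqrt(-2 + (54 - sqrt(2))^2) + 54)^(1/3))/12)*cos(2^(1/3)*sqrt(3)*c*(-(-sqrt(2) + 2*sqrt(-1/2 + (27 - sqrt(2)/2)^2) + 54)^(1/3) + 2^(1/3)/(-sqrt(2) + 2*sqrt(-1/2 + (27 - sqrt(2)/2)^2) + 54)^(1/3))/12) + C4*exp(c*(-2^(1/3)*(-sqrt(2) + sqrt(-2 + (54 - sqrt(2))^2) + 54)^(1/3) - 2^(2/3)/(-sqrt(2) + sqrt(-2 + (54 - sqrt(2))^2) + 54)^(1/3) + sqrt(2))/6) + 3*sqrt(2)*c^2/4 + sqrt(2)*c


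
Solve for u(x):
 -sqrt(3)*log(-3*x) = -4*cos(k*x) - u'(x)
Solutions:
 u(x) = C1 + sqrt(3)*x*(log(-x) - 1) + sqrt(3)*x*log(3) - 4*Piecewise((sin(k*x)/k, Ne(k, 0)), (x, True))


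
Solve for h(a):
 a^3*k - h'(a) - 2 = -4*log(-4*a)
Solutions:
 h(a) = C1 + a^4*k/4 + 4*a*log(-a) + 2*a*(-3 + 4*log(2))


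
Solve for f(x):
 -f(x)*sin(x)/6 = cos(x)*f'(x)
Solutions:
 f(x) = C1*cos(x)^(1/6)


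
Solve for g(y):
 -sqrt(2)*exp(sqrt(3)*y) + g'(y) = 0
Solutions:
 g(y) = C1 + sqrt(6)*exp(sqrt(3)*y)/3


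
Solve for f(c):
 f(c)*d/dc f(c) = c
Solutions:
 f(c) = -sqrt(C1 + c^2)
 f(c) = sqrt(C1 + c^2)


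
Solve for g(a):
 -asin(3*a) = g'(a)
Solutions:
 g(a) = C1 - a*asin(3*a) - sqrt(1 - 9*a^2)/3


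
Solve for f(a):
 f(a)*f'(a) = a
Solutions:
 f(a) = -sqrt(C1 + a^2)
 f(a) = sqrt(C1 + a^2)


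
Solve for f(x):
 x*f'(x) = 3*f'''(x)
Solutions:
 f(x) = C1 + Integral(C2*airyai(3^(2/3)*x/3) + C3*airybi(3^(2/3)*x/3), x)


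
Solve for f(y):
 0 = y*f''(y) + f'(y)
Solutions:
 f(y) = C1 + C2*log(y)


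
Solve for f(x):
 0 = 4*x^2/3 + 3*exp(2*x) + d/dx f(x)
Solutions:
 f(x) = C1 - 4*x^3/9 - 3*exp(2*x)/2


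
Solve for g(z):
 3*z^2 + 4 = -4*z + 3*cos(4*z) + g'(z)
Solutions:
 g(z) = C1 + z^3 + 2*z^2 + 4*z - 3*sin(4*z)/4


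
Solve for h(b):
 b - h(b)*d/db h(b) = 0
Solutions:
 h(b) = -sqrt(C1 + b^2)
 h(b) = sqrt(C1 + b^2)


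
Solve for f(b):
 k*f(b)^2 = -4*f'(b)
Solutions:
 f(b) = 4/(C1 + b*k)


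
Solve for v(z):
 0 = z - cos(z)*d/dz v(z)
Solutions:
 v(z) = C1 + Integral(z/cos(z), z)


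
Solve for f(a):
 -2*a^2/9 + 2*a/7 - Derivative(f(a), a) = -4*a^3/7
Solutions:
 f(a) = C1 + a^4/7 - 2*a^3/27 + a^2/7


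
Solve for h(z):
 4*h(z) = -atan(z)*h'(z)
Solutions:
 h(z) = C1*exp(-4*Integral(1/atan(z), z))


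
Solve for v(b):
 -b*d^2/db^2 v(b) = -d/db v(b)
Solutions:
 v(b) = C1 + C2*b^2


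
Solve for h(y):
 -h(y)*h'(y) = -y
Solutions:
 h(y) = -sqrt(C1 + y^2)
 h(y) = sqrt(C1 + y^2)


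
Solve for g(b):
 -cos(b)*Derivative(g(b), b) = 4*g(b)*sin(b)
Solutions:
 g(b) = C1*cos(b)^4


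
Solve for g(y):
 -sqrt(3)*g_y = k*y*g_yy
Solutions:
 g(y) = C1 + y^(((re(k) - sqrt(3))*re(k) + im(k)^2)/(re(k)^2 + im(k)^2))*(C2*sin(sqrt(3)*log(y)*Abs(im(k))/(re(k)^2 + im(k)^2)) + C3*cos(sqrt(3)*log(y)*im(k)/(re(k)^2 + im(k)^2)))


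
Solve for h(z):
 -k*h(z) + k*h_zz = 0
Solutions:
 h(z) = C1*exp(-z) + C2*exp(z)


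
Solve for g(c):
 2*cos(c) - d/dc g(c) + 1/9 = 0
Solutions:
 g(c) = C1 + c/9 + 2*sin(c)


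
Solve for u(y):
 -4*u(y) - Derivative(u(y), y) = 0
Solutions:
 u(y) = C1*exp(-4*y)


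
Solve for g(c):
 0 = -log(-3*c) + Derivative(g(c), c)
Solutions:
 g(c) = C1 + c*log(-c) + c*(-1 + log(3))


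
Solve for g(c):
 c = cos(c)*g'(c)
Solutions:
 g(c) = C1 + Integral(c/cos(c), c)


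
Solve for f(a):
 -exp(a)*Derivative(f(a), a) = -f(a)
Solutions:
 f(a) = C1*exp(-exp(-a))


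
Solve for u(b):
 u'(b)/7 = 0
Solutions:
 u(b) = C1


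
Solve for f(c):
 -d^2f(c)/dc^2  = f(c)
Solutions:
 f(c) = C1*sin(c) + C2*cos(c)


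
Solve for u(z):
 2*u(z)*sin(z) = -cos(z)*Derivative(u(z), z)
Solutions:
 u(z) = C1*cos(z)^2


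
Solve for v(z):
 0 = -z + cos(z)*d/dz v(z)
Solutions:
 v(z) = C1 + Integral(z/cos(z), z)


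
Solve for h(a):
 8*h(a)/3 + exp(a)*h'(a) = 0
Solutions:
 h(a) = C1*exp(8*exp(-a)/3)


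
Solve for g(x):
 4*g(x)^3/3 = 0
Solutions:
 g(x) = 0


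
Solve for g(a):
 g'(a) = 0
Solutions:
 g(a) = C1


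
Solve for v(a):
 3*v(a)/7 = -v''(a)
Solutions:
 v(a) = C1*sin(sqrt(21)*a/7) + C2*cos(sqrt(21)*a/7)


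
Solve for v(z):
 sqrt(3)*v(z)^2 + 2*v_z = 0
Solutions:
 v(z) = 2/(C1 + sqrt(3)*z)


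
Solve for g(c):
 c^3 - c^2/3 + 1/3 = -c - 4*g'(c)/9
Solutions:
 g(c) = C1 - 9*c^4/16 + c^3/4 - 9*c^2/8 - 3*c/4


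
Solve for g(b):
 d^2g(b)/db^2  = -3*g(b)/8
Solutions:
 g(b) = C1*sin(sqrt(6)*b/4) + C2*cos(sqrt(6)*b/4)


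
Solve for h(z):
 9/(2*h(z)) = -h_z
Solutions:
 h(z) = -sqrt(C1 - 9*z)
 h(z) = sqrt(C1 - 9*z)


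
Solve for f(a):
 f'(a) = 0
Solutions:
 f(a) = C1


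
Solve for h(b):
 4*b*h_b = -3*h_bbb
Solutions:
 h(b) = C1 + Integral(C2*airyai(-6^(2/3)*b/3) + C3*airybi(-6^(2/3)*b/3), b)


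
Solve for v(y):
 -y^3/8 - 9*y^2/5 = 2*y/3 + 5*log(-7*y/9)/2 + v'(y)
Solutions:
 v(y) = C1 - y^4/32 - 3*y^3/5 - y^2/3 - 5*y*log(-y)/2 + y*(-5*log(7)/2 + 5/2 + 5*log(3))


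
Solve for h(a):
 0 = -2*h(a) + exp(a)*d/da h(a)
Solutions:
 h(a) = C1*exp(-2*exp(-a))


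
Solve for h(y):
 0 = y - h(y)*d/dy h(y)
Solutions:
 h(y) = -sqrt(C1 + y^2)
 h(y) = sqrt(C1 + y^2)


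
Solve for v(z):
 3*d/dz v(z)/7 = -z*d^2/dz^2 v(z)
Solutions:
 v(z) = C1 + C2*z^(4/7)


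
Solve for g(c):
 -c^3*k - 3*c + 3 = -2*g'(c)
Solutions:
 g(c) = C1 + c^4*k/8 + 3*c^2/4 - 3*c/2


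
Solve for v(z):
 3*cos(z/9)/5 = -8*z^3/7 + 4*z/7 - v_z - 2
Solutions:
 v(z) = C1 - 2*z^4/7 + 2*z^2/7 - 2*z - 27*sin(z/9)/5


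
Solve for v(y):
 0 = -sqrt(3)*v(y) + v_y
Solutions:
 v(y) = C1*exp(sqrt(3)*y)


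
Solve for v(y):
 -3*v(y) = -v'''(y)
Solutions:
 v(y) = C3*exp(3^(1/3)*y) + (C1*sin(3^(5/6)*y/2) + C2*cos(3^(5/6)*y/2))*exp(-3^(1/3)*y/2)


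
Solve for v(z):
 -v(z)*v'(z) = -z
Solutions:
 v(z) = -sqrt(C1 + z^2)
 v(z) = sqrt(C1 + z^2)


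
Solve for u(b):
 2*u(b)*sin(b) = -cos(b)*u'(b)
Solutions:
 u(b) = C1*cos(b)^2


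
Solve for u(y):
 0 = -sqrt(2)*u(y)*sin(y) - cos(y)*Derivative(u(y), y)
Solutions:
 u(y) = C1*cos(y)^(sqrt(2))


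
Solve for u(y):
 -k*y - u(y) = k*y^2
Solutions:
 u(y) = k*y*(-y - 1)


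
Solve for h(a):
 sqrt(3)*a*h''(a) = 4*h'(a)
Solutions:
 h(a) = C1 + C2*a^(1 + 4*sqrt(3)/3)


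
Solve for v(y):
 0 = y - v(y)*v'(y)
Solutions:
 v(y) = -sqrt(C1 + y^2)
 v(y) = sqrt(C1 + y^2)


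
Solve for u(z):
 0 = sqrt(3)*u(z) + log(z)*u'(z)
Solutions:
 u(z) = C1*exp(-sqrt(3)*li(z))


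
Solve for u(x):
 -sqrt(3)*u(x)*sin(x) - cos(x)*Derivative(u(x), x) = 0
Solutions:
 u(x) = C1*cos(x)^(sqrt(3))


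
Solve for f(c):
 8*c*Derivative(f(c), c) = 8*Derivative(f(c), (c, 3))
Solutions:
 f(c) = C1 + Integral(C2*airyai(c) + C3*airybi(c), c)


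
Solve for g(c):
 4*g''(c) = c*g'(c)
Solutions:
 g(c) = C1 + C2*erfi(sqrt(2)*c/4)


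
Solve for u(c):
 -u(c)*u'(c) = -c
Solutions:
 u(c) = -sqrt(C1 + c^2)
 u(c) = sqrt(C1 + c^2)


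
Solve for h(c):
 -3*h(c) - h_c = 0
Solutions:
 h(c) = C1*exp(-3*c)


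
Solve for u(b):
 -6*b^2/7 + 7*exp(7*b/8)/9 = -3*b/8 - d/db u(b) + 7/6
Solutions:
 u(b) = C1 + 2*b^3/7 - 3*b^2/16 + 7*b/6 - 8*exp(7*b/8)/9


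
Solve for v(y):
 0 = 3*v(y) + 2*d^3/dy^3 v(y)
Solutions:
 v(y) = C3*exp(-2^(2/3)*3^(1/3)*y/2) + (C1*sin(2^(2/3)*3^(5/6)*y/4) + C2*cos(2^(2/3)*3^(5/6)*y/4))*exp(2^(2/3)*3^(1/3)*y/4)


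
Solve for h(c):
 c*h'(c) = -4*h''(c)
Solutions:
 h(c) = C1 + C2*erf(sqrt(2)*c/4)


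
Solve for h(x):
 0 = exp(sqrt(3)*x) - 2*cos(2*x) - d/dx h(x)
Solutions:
 h(x) = C1 + sqrt(3)*exp(sqrt(3)*x)/3 - sin(2*x)


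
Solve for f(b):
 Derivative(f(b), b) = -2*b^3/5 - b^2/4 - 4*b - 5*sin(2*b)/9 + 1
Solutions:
 f(b) = C1 - b^4/10 - b^3/12 - 2*b^2 + b + 5*cos(2*b)/18


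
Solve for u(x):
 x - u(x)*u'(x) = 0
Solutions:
 u(x) = -sqrt(C1 + x^2)
 u(x) = sqrt(C1 + x^2)


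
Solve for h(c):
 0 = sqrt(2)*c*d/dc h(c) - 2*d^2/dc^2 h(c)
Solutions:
 h(c) = C1 + C2*erfi(2^(1/4)*c/2)


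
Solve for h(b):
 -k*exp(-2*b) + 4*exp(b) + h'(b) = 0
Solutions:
 h(b) = C1 - k*exp(-2*b)/2 - 4*exp(b)


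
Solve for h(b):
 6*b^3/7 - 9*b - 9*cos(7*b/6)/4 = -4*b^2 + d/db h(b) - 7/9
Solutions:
 h(b) = C1 + 3*b^4/14 + 4*b^3/3 - 9*b^2/2 + 7*b/9 - 27*sin(7*b/6)/14


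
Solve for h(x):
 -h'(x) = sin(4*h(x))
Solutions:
 h(x) = -acos((-C1 - exp(8*x))/(C1 - exp(8*x)))/4 + pi/2
 h(x) = acos((-C1 - exp(8*x))/(C1 - exp(8*x)))/4


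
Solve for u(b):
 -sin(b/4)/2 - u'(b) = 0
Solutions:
 u(b) = C1 + 2*cos(b/4)


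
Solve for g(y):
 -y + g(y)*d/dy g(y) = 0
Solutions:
 g(y) = -sqrt(C1 + y^2)
 g(y) = sqrt(C1 + y^2)


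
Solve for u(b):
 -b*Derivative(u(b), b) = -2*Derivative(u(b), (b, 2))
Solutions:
 u(b) = C1 + C2*erfi(b/2)


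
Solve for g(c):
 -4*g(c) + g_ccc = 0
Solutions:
 g(c) = C3*exp(2^(2/3)*c) + (C1*sin(2^(2/3)*sqrt(3)*c/2) + C2*cos(2^(2/3)*sqrt(3)*c/2))*exp(-2^(2/3)*c/2)
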